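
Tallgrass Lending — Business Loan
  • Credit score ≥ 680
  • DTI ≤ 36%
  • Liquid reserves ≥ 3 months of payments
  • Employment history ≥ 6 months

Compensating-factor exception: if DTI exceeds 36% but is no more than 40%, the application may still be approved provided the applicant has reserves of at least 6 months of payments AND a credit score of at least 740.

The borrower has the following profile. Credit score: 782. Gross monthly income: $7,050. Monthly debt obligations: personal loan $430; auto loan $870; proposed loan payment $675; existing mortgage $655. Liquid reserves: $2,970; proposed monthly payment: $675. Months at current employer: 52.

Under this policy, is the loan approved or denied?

Credit score 782 ≥ 680 (meets base)
Total debts = (430 + 870 + 675 + 655) = 2,630. DTI = 2,630/7,050 = 37.3% > 36% — standard DTI limit exceeded.
Liquid reserves cover 2,970/675 = 4.4 months — ≥ 3 required
Employment 52 ≥ 6 months
DTI 37.3% is within the 36%–40% exception band; checking compensating factors.
Override check — reserves: 4.4 mo (short of 6); score: 782 (ok).
Override conditions not both satisfied; exception does not apply.

Denied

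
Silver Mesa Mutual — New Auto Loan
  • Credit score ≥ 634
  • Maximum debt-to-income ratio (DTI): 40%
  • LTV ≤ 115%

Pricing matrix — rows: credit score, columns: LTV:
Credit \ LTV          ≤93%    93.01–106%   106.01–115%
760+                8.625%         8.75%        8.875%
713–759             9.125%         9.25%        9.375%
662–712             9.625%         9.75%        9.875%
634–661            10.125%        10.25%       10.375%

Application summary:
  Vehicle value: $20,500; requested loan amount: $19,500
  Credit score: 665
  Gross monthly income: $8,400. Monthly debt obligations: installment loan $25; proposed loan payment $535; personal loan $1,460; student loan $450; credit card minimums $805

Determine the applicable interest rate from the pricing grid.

9.75%

Credit score 665 ≥ 634; Total monthly debts = (25 + 535 + 1,460 + 450 + 805) = 3,275. Debt-to-income = 3,275/8,400 = 39% — meets 40% limit
LTV = 19,500/20,500 = 95.1% ≤ 115%
Score 665 is in the 662–712 band; LTV 95.1% is in the 93.01–106% band → 9.75%.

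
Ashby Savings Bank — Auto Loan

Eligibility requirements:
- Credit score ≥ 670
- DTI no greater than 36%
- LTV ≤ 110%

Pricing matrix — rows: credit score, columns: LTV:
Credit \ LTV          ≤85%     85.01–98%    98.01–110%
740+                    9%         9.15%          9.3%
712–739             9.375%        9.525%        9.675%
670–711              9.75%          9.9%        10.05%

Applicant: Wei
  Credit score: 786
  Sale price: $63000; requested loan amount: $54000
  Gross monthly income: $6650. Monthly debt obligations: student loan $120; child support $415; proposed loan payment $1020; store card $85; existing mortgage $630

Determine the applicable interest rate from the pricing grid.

9.15%

Credit score 786 ≥ 670; Total monthly debts = (120 + 415 + 1,020 + 85 + 630) = 2,270. Debt-to-income = 2,270/6,650 = 34.1% — meets 36% limit
LTV = 54,000/63,000 = 85.7% ≤ 110%
Credit 786 → row 740+; LTV 85.7% → column 85.01–98%. Grid cell → 9.15%.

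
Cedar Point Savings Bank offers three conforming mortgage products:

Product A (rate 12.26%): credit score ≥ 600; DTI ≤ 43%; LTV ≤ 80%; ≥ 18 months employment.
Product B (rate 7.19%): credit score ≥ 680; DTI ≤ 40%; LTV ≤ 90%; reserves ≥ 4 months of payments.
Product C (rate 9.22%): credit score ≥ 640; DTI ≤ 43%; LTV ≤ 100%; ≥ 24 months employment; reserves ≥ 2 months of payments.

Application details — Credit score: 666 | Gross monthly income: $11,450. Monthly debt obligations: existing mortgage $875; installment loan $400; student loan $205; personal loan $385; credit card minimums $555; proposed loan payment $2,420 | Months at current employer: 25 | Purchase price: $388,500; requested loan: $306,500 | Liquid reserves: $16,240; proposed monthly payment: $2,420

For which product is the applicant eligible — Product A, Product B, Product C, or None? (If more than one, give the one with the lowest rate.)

Product C

Total debts = (875 + 400 + 205 + 385 + 555 + 2,420) = 4,840; DTI = 4,840/11,450 = 42.3%.
LTV = 306,500/388,500 = 78.9%.
Reserves = 16,240/2,420 = 6.7 months.
Product A: score 666 ≥ 600; DTI 42.3% ≤ 43%; LTV 78.9% ≤ 80%; employment 25 ≥ 18 mo → qualifies.
Product B: score 666 < 680; DTI 42.3% > 40%; LTV 78.9% ≤ 90%; reserves 6.7 ≥ 4 mo → does not qualify.
Product C: score 666 ≥ 640; DTI 42.3% ≤ 43%; LTV 78.9% ≤ 100%; employment 25 ≥ 24 mo; reserves 6.7 ≥ 2 mo → qualifies.
Qualifying: Product A, Product C. Lowest rate is 9.22% → Product C.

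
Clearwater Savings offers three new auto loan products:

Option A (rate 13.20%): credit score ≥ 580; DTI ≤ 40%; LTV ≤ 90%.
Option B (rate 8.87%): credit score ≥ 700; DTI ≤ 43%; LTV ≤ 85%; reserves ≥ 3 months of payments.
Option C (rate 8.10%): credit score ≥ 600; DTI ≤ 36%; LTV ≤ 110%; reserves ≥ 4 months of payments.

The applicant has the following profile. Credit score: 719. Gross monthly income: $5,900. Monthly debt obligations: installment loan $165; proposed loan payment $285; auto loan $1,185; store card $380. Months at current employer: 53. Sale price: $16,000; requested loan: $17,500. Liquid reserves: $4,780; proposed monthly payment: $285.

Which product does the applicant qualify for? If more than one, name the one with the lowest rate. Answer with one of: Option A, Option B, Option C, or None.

Total debts = (165 + 285 + 1,185 + 380) = 2,015; DTI = 2,015/5,900 = 34.2%.
LTV = 17,500/16,000 = 109.4%.
Reserves = 4,780/285 = 16.8 months.
Option A: score 719 ≥ 580; DTI 34.2% ≤ 40%; LTV 109.4% > 90% → does not qualify.
Option B: score 719 ≥ 700; DTI 34.2% ≤ 43%; LTV 109.4% > 85%; reserves 16.8 ≥ 3 mo → does not qualify.
Option C: score 719 ≥ 600; DTI 34.2% ≤ 36%; LTV 109.4% ≤ 110%; reserves 16.8 ≥ 4 mo → qualifies.

Option C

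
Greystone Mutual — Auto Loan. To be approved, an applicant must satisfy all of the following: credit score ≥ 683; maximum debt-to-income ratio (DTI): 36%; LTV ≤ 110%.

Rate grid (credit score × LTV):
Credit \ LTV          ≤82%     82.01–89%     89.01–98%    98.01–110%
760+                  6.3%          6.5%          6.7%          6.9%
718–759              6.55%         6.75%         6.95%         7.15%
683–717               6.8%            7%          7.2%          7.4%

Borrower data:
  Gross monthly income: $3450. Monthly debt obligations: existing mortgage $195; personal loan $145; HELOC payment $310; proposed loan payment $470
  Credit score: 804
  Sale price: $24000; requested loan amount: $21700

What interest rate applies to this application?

6.7%

Credit score 804 ≥ 683; Total monthly debts = (195 + 145 + 310 + 470) = 1,120. DTI = 1,120/3,450 = 32.5% ≤ 36%
LTV: 21,700 ÷ 24,000 = 90.4%, within 110% cap
Credit 804 → row 760+; LTV 90.4% → column 89.01–98%. Grid cell → 6.7%.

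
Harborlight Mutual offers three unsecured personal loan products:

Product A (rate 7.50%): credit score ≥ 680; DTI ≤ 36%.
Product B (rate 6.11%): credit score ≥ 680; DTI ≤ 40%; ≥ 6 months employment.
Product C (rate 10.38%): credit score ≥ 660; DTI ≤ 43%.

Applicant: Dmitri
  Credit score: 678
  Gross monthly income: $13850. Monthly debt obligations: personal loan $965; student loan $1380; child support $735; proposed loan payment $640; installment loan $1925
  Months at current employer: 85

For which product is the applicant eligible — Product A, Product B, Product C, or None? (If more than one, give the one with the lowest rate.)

Total debts = (965 + 1,380 + 735 + 640 + 1,925) = 5,645; DTI = 5,645/13,850 = 40.8%.
Product A: score 678 < 680; DTI 40.8% > 36% → does not qualify.
Product B: score 678 < 680; DTI 40.8% > 40%; employment 85 ≥ 6 mo → does not qualify.
Product C: score 678 ≥ 660; DTI 40.8% ≤ 43% → qualifies.

Product C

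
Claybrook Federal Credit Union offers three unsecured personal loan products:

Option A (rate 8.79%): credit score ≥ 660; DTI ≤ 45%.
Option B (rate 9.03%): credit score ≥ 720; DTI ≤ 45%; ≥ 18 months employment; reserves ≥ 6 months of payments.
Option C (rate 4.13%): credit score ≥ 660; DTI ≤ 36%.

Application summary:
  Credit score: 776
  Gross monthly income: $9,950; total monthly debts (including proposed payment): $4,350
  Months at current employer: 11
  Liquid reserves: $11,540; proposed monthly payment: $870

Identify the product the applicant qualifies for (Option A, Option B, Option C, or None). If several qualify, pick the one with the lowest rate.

DTI = 4,350/9,950 = 43.7%.
Reserves = 11,540/870 = 13.3 months.
Option A: score 776 ≥ 660; DTI 43.7% ≤ 45% → qualifies.
Option B: score 776 ≥ 720; DTI 43.7% ≤ 45%; employment 11 < 18 mo; reserves 13.3 ≥ 6 mo → does not qualify.
Option C: score 776 ≥ 660; DTI 43.7% > 36% → does not qualify.

Option A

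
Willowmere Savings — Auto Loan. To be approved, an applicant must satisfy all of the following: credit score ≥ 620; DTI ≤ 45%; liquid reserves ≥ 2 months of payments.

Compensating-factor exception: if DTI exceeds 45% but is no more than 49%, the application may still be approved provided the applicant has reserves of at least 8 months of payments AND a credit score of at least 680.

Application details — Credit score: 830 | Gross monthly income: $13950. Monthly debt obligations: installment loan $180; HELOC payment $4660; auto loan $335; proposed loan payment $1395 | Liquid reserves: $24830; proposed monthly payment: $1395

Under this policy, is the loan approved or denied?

Approved

Credit score 830 ≥ 620 (meets base)
Total debts = (180 + 4,660 + 335 + 1,395) = 6,570. DTI: 6,570 ÷ 13,950 = 47.1%, over the 45% base limit.
Liquid reserves cover 24,830/1,395 = 17.8 months — ≥ 2 required
DTI 47.1% is within the 45%–49% exception band; checking compensating factors.
Override check — reserves: 17.8 mo (ok); score: 830 (ok).
Both override conditions satisfied; DTI exception granted.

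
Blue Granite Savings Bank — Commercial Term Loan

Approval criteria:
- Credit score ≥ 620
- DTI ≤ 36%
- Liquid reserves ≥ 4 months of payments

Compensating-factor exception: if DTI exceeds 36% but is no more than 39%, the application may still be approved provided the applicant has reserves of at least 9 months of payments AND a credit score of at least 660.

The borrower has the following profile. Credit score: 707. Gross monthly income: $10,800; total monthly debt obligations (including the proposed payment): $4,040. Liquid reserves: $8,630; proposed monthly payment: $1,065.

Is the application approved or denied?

Denied

Credit score 707 ≥ 620 (meets base)
DTI: 4,040 ÷ 10,800 = 37.4%, over the 36% base limit.
Reserves = 8,630/1,065 = 8.1 months ≥ 4
37.4% falls in the override range (36%–39%), so the compensating-factor test applies.
Reserves 8.1 < 9 months; credit score 707 ≥ 660.
Compensating-factor requirement not fully met.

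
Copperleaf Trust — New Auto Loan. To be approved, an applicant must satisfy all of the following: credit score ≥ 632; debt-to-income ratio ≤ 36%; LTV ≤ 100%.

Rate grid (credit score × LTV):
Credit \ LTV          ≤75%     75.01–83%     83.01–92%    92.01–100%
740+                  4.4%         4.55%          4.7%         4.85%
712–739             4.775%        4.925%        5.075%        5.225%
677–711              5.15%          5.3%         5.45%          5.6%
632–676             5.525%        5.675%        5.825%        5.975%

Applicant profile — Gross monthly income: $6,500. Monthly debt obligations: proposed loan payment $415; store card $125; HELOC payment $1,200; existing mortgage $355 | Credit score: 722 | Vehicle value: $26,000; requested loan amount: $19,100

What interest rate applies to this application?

Credit score 722 ≥ 632; Total monthly debts = (415 + 125 + 1,200 + 355) = 2,095. Debt-to-income = 2,095/6,500 = 32.2% — meets 36% limit
Loan-to-value = 19,100/26,000 = 73.5% — pass (100% max)
Score 722 is in the 712–739 band; LTV 73.5% is in the ≤75% band → 4.775%.

4.775%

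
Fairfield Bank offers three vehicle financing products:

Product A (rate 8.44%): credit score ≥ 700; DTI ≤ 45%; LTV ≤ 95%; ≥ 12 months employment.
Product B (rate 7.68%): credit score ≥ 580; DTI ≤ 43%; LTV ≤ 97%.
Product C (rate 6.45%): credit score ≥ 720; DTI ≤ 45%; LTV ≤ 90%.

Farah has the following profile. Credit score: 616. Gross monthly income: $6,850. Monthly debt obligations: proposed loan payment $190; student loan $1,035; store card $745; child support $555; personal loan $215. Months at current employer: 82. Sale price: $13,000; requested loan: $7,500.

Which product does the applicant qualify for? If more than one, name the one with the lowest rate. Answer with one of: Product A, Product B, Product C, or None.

Total debts = (190 + 1,035 + 745 + 555 + 215) = 2,740; DTI = 2,740/6,850 = 40%.
LTV = 7,500/13,000 = 57.7%.
Product A: score 616 < 700; DTI 40% ≤ 45%; LTV 57.7% ≤ 95%; employment 82 ≥ 12 mo → does not qualify.
Product B: score 616 ≥ 580; DTI 40% ≤ 43%; LTV 57.7% ≤ 97% → qualifies.
Product C: score 616 < 720; DTI 40% ≤ 45%; LTV 57.7% ≤ 90% → does not qualify.

Product B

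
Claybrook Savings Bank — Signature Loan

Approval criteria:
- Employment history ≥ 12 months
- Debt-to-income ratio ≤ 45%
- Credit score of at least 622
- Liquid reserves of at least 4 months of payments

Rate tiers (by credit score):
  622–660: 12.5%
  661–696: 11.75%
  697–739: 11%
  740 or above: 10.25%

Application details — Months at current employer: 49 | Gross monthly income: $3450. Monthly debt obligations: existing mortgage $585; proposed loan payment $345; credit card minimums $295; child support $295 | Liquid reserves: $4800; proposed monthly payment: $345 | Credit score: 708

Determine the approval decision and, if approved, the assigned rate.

Approved at 11%

Credit score 708 ≥ 622 (meets minimum)
Employment 49 ≥ 12 months
Total monthly debts = (585 + 345 + 295 + 295) = 1,520. DTI: 1,520 ÷ 3,450 = 44.1%, within the 45% cap
Reserves: 4,800 ÷ 345 = 13.9 months (meets 4-month minimum)
All requirements met. Score 708 falls in the 697–739 tier → 11%.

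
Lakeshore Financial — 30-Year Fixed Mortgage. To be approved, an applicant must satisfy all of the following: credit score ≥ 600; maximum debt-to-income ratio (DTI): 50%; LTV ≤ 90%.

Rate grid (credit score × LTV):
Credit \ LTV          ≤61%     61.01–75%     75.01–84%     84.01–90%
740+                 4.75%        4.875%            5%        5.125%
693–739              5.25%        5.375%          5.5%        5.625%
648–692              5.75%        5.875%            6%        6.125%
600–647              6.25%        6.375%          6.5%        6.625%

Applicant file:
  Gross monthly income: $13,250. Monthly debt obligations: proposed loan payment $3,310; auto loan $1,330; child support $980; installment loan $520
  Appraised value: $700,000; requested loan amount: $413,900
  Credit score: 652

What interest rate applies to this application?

Credit score 652 ≥ 600; Total monthly debts = (3,310 + 1,330 + 980 + 520) = 6,140. DTI: 6,140 ÷ 13,250 = 46.3%, within the 50% cap
Loan-to-value = 413,900/700,000 = 59.1% — pass (90% max)
Credit 652 → row 648–692; LTV 59.1% → column ≤61%. Grid cell → 5.75%.

5.75%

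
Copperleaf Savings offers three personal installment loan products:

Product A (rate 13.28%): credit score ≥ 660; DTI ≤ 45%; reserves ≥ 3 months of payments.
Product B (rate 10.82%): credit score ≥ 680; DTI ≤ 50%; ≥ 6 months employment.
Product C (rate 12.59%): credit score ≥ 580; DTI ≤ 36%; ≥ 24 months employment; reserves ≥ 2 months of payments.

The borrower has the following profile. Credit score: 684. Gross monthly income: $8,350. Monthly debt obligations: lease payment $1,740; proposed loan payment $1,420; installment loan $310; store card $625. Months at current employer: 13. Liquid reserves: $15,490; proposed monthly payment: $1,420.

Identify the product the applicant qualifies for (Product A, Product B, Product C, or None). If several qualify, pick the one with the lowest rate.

Product B

Total debts = (1,740 + 1,420 + 310 + 625) = 4,095; DTI = 4,095/8,350 = 49%.
Reserves = 15,490/1,420 = 10.9 months.
Product A: score 684 ≥ 660; DTI 49% > 45%; reserves 10.9 ≥ 3 mo → does not qualify.
Product B: score 684 ≥ 680; DTI 49% ≤ 50%; employment 13 ≥ 6 mo → qualifies.
Product C: score 684 ≥ 580; DTI 49% > 36%; employment 13 < 24 mo; reserves 10.9 ≥ 2 mo → does not qualify.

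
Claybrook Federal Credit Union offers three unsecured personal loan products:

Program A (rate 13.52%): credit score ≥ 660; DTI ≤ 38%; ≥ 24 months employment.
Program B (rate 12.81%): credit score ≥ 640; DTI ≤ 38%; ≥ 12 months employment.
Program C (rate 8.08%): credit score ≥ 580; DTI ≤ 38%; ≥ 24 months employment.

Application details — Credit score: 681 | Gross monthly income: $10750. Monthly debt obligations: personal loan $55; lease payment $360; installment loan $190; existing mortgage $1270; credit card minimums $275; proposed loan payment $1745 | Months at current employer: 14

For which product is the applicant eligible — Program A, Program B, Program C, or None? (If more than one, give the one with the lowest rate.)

Program B

Total debts = (55 + 360 + 190 + 1,270 + 275 + 1,745) = 3,895; DTI = 3,895/10,750 = 36.2%.
Program A: score 681 ≥ 660; DTI 36.2% ≤ 38%; employment 14 < 24 mo → does not qualify.
Program B: score 681 ≥ 640; DTI 36.2% ≤ 38%; employment 14 ≥ 12 mo → qualifies.
Program C: score 681 ≥ 580; DTI 36.2% ≤ 38%; employment 14 < 24 mo → does not qualify.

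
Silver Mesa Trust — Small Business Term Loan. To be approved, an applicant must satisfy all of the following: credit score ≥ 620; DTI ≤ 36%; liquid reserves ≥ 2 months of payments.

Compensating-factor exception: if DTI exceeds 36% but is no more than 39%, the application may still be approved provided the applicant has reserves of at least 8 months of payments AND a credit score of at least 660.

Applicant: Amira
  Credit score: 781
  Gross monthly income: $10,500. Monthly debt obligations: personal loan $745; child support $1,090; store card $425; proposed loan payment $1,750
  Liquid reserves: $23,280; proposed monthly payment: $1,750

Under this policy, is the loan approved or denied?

Approved

Credit score 781 ≥ 620 (meets base)
Total debts = (745 + 1,090 + 425 + 1,750) = 4,010. DTI: 4,010 ÷ 10,500 = 38.2%, over the 36% base limit.
Liquid reserves cover 23,280/1,750 = 13.3 months — ≥ 2 required
DTI 38.2% is within the 36%–39% exception band; checking compensating factors.
Reserves 13.3 ≥ 8 months; credit score 781 ≥ 660.
Both compensating conditions met → exception applies.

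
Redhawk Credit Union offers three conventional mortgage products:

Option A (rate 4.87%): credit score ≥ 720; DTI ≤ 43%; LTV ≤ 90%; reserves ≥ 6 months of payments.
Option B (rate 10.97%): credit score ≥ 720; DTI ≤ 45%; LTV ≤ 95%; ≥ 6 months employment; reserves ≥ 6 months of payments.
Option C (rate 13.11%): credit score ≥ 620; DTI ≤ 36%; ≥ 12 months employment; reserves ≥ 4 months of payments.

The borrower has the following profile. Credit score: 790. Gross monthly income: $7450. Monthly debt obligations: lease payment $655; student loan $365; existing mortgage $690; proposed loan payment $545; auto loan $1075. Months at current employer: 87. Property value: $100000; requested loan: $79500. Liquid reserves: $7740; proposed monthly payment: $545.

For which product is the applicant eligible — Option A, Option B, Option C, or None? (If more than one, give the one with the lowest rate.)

Option B

Total debts = (655 + 365 + 690 + 545 + 1,075) = 3,330; DTI = 3,330/7,450 = 44.7%.
LTV = 79,500/100,000 = 79.5%.
Reserves = 7,740/545 = 14.2 months.
Option A: score 790 ≥ 720; DTI 44.7% > 43%; LTV 79.5% ≤ 90%; reserves 14.2 ≥ 6 mo → does not qualify.
Option B: score 790 ≥ 720; DTI 44.7% ≤ 45%; LTV 79.5% ≤ 95%; employment 87 ≥ 6 mo; reserves 14.2 ≥ 6 mo → qualifies.
Option C: score 790 ≥ 620; DTI 44.7% > 36%; employment 87 ≥ 12 mo; reserves 14.2 ≥ 4 mo → does not qualify.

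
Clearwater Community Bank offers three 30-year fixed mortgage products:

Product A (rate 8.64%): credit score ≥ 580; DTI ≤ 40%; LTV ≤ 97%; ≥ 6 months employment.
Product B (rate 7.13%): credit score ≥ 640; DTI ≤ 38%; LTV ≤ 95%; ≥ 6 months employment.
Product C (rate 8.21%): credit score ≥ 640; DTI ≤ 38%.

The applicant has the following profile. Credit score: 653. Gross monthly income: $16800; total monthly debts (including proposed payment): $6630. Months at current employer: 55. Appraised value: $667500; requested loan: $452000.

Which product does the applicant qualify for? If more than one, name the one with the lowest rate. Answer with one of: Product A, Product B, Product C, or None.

Product A

DTI = 6,630/16,800 = 39.5%.
LTV = 452,000/667,500 = 67.7%.
Product A: score 653 ≥ 580; DTI 39.5% ≤ 40%; LTV 67.7% ≤ 97%; employment 55 ≥ 6 mo → qualifies.
Product B: score 653 ≥ 640; DTI 39.5% > 38%; LTV 67.7% ≤ 95%; employment 55 ≥ 6 mo → does not qualify.
Product C: score 653 ≥ 640; DTI 39.5% > 38% → does not qualify.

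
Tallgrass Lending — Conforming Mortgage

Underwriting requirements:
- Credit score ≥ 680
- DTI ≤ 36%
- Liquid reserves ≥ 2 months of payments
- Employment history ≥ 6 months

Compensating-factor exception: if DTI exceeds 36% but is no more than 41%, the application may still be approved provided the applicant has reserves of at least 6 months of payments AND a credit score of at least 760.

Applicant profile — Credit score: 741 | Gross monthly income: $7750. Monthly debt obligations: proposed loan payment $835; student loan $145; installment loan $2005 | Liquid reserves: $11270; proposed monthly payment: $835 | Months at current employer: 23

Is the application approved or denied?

Denied

Credit score 741 ≥ 680 (meets base)
Total debts = (835 + 145 + 2,005) = 2,985. DTI = 2,985/7,750 = 38.5% > 36% — standard DTI limit exceeded.
Reserves: 11,270 ÷ 835 = 13.5 months (meets 2-month minimum)
Employment 23 ≥ 6 months
DTI 38.5% is within the 36%–41% exception band; checking compensating factors.
Override check — reserves: 13.5 mo (ok); score: 741 (below 760).
Override conditions not both satisfied; exception does not apply.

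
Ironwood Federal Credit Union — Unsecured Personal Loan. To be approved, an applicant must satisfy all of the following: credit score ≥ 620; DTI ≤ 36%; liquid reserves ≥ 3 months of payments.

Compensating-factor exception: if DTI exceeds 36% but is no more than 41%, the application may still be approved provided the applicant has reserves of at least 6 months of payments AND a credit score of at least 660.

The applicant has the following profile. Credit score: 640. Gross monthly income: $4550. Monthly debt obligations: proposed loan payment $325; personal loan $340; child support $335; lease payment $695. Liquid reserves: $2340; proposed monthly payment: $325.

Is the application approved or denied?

Denied

Credit score 640 ≥ 620 (meets base)
Total debts = (325 + 340 + 335 + 695) = 1,695. DTI = 1,695/4,550 = 37.3% > 36% — standard DTI limit exceeded.
Liquid reserves cover 2,340/325 = 7.2 months — ≥ 3 required
DTI 37.3% is within the 36%–41% exception band; checking compensating factors.
Reserves 7.2 ≥ 6 months; credit score 640 < 660.
Compensating-factor requirement not fully met.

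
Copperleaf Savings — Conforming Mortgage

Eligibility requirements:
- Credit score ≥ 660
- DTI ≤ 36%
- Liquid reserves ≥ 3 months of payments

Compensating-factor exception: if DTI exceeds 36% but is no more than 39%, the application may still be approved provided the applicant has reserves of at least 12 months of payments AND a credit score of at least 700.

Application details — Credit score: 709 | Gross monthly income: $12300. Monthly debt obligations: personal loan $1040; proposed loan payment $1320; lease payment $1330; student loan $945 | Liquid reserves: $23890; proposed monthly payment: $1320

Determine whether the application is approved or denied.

Approved

Credit score 709 ≥ 660 (meets base)
Total debts = (1,040 + 1,320 + 1,330 + 945) = 4,635. DTI = 4,635/12,300 = 37.7% > 36% — standard DTI limit exceeded.
Reserves: 23,890 ÷ 1,320 = 18.1 months (meets 3-month minimum)
37.7% falls in the override range (36%–39%), so the compensating-factor test applies.
Override check — reserves: 18.1 mo (ok); score: 709 (ok).
Both override conditions satisfied; DTI exception granted.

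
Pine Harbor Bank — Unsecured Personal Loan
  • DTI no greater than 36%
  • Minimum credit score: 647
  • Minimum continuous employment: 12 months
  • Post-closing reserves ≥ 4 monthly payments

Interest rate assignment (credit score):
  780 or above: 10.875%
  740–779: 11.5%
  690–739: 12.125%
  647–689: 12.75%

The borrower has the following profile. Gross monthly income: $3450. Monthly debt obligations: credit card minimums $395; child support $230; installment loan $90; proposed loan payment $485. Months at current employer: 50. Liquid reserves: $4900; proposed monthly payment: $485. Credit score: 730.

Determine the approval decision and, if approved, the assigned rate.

Credit score 730 ≥ 647 (meets minimum)
Total monthly debts = (395 + 230 + 90 + 485) = 1,200. DTI: 1,200 ÷ 3,450 = 34.8%, within the 36% cap
Employment 50 ≥ 12 months
Reserves: 4,900 ÷ 485 = 10.1 months (meets 4-month minimum)
All requirements met. Score 730 falls in the 690–739 tier → 12.125%.

Approved at 12.125%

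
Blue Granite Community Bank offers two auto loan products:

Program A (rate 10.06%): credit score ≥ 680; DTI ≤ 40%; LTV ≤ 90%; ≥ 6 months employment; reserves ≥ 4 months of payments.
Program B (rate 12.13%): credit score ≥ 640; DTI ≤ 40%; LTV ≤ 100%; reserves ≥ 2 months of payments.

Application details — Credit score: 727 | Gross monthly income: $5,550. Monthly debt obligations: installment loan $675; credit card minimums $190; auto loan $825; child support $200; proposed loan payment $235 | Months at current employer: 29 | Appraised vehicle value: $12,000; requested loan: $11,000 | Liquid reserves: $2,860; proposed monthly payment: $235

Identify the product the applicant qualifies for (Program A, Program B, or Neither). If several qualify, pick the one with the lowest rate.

Total debts = (675 + 190 + 825 + 200 + 235) = 2,125; DTI = 2,125/5,550 = 38.3%.
LTV = 11,000/12,000 = 91.7%.
Reserves = 2,860/235 = 12.2 months.
Program A: score 727 ≥ 680; DTI 38.3% ≤ 40%; LTV 91.7% > 90%; employment 29 ≥ 6 mo; reserves 12.2 ≥ 4 mo → does not qualify.
Program B: score 727 ≥ 640; DTI 38.3% ≤ 40%; LTV 91.7% ≤ 100%; reserves 12.2 ≥ 2 mo → qualifies.

Program B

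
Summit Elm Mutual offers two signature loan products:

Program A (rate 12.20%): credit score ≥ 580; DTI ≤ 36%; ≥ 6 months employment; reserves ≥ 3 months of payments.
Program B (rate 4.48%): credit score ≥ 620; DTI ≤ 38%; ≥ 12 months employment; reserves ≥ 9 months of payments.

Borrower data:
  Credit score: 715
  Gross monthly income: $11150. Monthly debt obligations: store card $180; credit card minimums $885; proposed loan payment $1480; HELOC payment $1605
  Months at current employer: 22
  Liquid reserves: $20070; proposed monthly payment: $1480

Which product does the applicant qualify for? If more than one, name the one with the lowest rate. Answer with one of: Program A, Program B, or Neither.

Total debts = (180 + 885 + 1,480 + 1,605) = 4,150; DTI = 4,150/11,150 = 37.2%.
Reserves = 20,070/1,480 = 13.6 months.
Program A: score 715 ≥ 580; DTI 37.2% > 36%; employment 22 ≥ 6 mo; reserves 13.6 ≥ 3 mo → does not qualify.
Program B: score 715 ≥ 620; DTI 37.2% ≤ 38%; employment 22 ≥ 12 mo; reserves 13.6 ≥ 9 mo → qualifies.

Program B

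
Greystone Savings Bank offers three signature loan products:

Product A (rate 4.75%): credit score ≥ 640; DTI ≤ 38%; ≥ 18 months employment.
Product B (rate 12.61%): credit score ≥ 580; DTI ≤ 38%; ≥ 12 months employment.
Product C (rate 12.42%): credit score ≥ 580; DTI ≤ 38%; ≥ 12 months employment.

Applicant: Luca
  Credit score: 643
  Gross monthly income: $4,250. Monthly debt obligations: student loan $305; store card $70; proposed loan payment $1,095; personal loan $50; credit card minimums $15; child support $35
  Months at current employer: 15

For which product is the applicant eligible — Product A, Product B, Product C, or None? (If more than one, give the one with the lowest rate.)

Product C

Total debts = (305 + 70 + 1,095 + 50 + 15 + 35) = 1,570; DTI = 1,570/4,250 = 36.9%.
Product A: score 643 ≥ 640; DTI 36.9% ≤ 38%; employment 15 < 18 mo → does not qualify.
Product B: score 643 ≥ 580; DTI 36.9% ≤ 38%; employment 15 ≥ 12 mo → qualifies.
Product C: score 643 ≥ 580; DTI 36.9% ≤ 38%; employment 15 ≥ 12 mo → qualifies.
Qualifying: Product B, Product C. Lowest rate is 12.42% → Product C.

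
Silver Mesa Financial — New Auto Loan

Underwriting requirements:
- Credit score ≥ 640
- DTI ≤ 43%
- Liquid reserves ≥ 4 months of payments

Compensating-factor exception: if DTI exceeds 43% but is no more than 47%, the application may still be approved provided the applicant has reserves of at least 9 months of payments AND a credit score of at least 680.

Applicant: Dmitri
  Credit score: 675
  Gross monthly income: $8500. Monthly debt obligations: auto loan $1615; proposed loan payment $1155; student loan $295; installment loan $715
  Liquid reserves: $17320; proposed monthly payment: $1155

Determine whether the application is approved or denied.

Denied

Credit score 675 ≥ 640 (meets base)
Total debts = (1,615 + 1,155 + 295 + 715) = 3,780. DTI: 3,780 ÷ 8,500 = 44.5%, over the 43% base limit.
Liquid reserves cover 17,320/1,155 = 15.0 months — ≥ 4 required
44.5% falls in the override range (43%–47%), so the compensating-factor test applies.
Reserves 15.0 ≥ 9 months; credit score 675 < 680.
Compensating-factor requirement not fully met.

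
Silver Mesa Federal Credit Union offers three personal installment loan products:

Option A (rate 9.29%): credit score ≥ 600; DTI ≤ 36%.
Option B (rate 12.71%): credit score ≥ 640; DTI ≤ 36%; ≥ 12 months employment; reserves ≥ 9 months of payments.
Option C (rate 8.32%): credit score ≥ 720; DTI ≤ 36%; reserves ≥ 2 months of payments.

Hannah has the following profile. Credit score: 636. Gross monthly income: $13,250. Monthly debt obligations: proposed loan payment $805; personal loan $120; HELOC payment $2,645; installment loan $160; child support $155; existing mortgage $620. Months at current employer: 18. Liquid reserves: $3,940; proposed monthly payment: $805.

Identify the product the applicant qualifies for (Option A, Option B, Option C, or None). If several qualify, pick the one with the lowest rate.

Total debts = (805 + 120 + 2,645 + 160 + 155 + 620) = 4,505; DTI = 4,505/13,250 = 34%.
Reserves = 3,940/805 = 4.9 months.
Option A: score 636 ≥ 600; DTI 34% ≤ 36% → qualifies.
Option B: score 636 < 640; DTI 34% ≤ 36%; employment 18 ≥ 12 mo; reserves 4.9 < 9 mo → does not qualify.
Option C: score 636 < 720; DTI 34% ≤ 36%; reserves 4.9 ≥ 2 mo → does not qualify.

Option A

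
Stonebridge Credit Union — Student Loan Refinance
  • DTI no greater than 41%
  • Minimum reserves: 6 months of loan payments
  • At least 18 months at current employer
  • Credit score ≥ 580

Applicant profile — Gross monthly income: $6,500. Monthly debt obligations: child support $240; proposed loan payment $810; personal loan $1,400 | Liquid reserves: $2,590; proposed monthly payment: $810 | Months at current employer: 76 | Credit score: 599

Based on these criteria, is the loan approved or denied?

Denied

Total monthly debts = (240 + 810 + 1,400) = 2,450. DTI = 2,450/6,500 = 37.7% ≤ 41%
Reserves = 2,590/810 = 3.2 months < 6
Employment 76 ≥ 18 months
Credit score 599 ≥ 580 (meets)
Fails on reserves.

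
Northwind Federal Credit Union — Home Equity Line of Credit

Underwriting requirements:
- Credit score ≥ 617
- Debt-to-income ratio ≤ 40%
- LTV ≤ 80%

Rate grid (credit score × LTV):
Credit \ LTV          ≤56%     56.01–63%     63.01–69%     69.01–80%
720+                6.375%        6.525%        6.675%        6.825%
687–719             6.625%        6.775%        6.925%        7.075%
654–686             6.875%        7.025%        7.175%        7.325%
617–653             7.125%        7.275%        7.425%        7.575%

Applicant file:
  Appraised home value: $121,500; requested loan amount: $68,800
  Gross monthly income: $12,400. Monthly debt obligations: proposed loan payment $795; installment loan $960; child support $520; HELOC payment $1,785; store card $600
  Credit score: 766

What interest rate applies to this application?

6.525%

Credit score 766 ≥ 617; Total monthly debts = (795 + 960 + 520 + 1,785 + 600) = 4,660. DTI = 4,660/12,400 = 37.6% ≤ 40%
LTV = 68,800/121,500 = 56.6% ≤ 80%
Credit 766 → row 720+; LTV 56.6% → column 56.01–63%. Grid cell → 6.525%.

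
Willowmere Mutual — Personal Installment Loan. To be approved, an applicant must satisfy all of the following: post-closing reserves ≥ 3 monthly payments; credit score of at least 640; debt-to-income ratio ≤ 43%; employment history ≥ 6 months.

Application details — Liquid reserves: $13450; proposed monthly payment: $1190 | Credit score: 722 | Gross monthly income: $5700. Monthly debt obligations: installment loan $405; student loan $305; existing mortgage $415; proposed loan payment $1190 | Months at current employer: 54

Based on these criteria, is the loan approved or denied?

Liquid reserves cover 13,450/1,190 = 11.3 months — ≥ 3 required
Credit score 722 ≥ 640 (meets)
Total monthly debts = (405 + 305 + 415 + 1,190) = 2,315. Debt-to-income = 2,315/5,700 = 40.6% — meets 43% limit
Employment 54 ≥ 6 months
All criteria satisfied.

Approved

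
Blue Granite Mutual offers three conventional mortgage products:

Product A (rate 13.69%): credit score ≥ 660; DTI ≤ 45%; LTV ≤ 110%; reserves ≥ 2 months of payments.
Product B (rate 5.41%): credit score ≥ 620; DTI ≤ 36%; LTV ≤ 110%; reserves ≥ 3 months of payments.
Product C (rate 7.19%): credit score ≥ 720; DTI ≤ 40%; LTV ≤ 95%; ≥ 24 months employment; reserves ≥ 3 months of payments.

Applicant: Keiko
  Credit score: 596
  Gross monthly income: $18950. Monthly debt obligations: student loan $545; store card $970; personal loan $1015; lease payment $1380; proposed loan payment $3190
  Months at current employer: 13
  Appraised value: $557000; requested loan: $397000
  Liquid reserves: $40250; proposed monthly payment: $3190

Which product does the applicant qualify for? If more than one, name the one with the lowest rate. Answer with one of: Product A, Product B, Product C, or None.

None

Total debts = (545 + 970 + 1,015 + 1,380 + 3,190) = 7,100; DTI = 7,100/18,950 = 37.5%.
LTV = 397,000/557,000 = 71.3%.
Reserves = 40,250/3,190 = 12.6 months.
Product A: score 596 < 660; DTI 37.5% ≤ 45%; LTV 71.3% ≤ 110%; reserves 12.6 ≥ 2 mo → does not qualify.
Product B: score 596 < 620; DTI 37.5% > 36%; LTV 71.3% ≤ 110%; reserves 12.6 ≥ 3 mo → does not qualify.
Product C: score 596 < 720; DTI 37.5% ≤ 40%; LTV 71.3% ≤ 95%; employment 13 < 24 mo; reserves 12.6 ≥ 3 mo → does not qualify.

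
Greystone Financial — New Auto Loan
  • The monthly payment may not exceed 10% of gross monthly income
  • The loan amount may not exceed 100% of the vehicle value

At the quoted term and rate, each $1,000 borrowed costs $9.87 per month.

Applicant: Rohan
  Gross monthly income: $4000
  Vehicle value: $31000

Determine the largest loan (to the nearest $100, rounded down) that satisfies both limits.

$31,000

Payment cap: 10% × $4,000 = $400/month.
At $9.87 per $1,000, that supports 400/9.87 × 1,000 ≈ $40,526 → $40,500.
LTV cap: 100% × $31,000 = $31,000 → $31,000.
Binding constraint: loan-to-value.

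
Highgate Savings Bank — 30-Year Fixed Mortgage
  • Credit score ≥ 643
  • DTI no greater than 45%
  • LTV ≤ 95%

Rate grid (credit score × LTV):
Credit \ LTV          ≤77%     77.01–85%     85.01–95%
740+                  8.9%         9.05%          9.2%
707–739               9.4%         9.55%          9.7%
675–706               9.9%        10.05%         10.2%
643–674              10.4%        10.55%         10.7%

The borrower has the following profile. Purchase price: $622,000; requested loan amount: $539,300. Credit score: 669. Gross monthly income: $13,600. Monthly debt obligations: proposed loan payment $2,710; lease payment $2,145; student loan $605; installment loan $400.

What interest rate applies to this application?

10.7%

Credit score 669 ≥ 643; Total monthly debts = (2,710 + 2,145 + 605 + 400) = 5,860. DTI: 5,860 ÷ 13,600 = 43.1%, within the 45% cap
Loan-to-value = 539,300/622,000 = 86.7% — pass (95% max)
Score 669 is in the 643–674 band; LTV 86.7% is in the 85.01–95% band → 10.7%.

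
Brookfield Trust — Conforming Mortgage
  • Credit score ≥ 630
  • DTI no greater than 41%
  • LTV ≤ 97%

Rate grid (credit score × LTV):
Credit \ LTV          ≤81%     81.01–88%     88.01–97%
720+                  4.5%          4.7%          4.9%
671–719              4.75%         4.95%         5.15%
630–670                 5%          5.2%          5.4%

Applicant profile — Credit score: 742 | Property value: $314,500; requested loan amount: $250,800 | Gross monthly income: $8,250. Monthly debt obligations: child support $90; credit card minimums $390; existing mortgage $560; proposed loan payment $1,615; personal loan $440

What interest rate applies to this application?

4.5%

Credit score 742 ≥ 630; Total monthly debts = (90 + 390 + 560 + 1,615 + 440) = 3,095. DTI = 3,095/8,250 = 37.5% ≤ 41%
LTV = 250,800/314,500 = 79.7% ≤ 97%
Credit 742 → row 720+; LTV 79.7% → column ≤81%. Grid cell → 4.5%.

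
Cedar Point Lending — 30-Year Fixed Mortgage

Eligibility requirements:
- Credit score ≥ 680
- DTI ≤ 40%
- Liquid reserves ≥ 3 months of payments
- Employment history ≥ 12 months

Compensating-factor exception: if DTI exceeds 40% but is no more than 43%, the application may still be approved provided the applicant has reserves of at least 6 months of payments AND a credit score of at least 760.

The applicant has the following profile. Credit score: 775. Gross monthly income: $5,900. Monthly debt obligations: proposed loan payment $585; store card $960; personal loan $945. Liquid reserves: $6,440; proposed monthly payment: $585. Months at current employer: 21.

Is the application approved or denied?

Credit score 775 ≥ 680 (meets base)
Total debts = (585 + 960 + 945) = 2,490. DTI: 2,490 ÷ 5,900 = 42.2%, over the 40% base limit.
Reserves: 6,440 ÷ 585 = 11.0 months (meets 3-month minimum)
Employment 21 ≥ 12 months
42.2% falls in the override range (40%–43%), so the compensating-factor test applies.
Reserves 11.0 ≥ 6 months; credit score 775 ≥ 760.
Both compensating conditions met → exception applies.

Approved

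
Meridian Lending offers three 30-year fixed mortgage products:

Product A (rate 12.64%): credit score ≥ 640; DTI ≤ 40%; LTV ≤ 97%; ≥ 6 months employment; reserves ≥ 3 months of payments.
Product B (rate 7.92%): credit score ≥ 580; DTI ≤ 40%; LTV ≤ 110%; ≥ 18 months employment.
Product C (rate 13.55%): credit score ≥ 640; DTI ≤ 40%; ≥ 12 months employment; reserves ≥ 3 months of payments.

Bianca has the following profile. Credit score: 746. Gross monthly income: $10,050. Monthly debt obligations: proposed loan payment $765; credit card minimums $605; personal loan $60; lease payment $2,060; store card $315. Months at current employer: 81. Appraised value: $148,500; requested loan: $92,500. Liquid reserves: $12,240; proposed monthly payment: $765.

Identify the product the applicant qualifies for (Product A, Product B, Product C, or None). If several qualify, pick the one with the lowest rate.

Product B

Total debts = (765 + 605 + 60 + 2,060 + 315) = 3,805; DTI = 3,805/10,050 = 37.9%.
LTV = 92,500/148,500 = 62.3%.
Reserves = 12,240/765 = 16.0 months.
Product A: score 746 ≥ 640; DTI 37.9% ≤ 40%; LTV 62.3% ≤ 97%; employment 81 ≥ 6 mo; reserves 16.0 ≥ 3 mo → qualifies.
Product B: score 746 ≥ 580; DTI 37.9% ≤ 40%; LTV 62.3% ≤ 110%; employment 81 ≥ 18 mo → qualifies.
Product C: score 746 ≥ 640; DTI 37.9% ≤ 40%; employment 81 ≥ 12 mo; reserves 16.0 ≥ 3 mo → qualifies.
Qualifying: Product A, Product B, Product C. Lowest rate is 7.92% → Product B.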